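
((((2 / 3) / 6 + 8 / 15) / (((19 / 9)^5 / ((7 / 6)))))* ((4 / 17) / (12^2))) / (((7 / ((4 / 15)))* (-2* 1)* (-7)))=2349 / 29465578100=0.00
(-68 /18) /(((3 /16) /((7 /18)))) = -1904 /243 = -7.84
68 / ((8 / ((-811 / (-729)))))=13787 / 1458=9.46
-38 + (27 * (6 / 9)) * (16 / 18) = -22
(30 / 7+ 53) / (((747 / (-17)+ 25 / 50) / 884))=-1165.73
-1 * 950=-950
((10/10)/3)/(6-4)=0.17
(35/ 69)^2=1225/ 4761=0.26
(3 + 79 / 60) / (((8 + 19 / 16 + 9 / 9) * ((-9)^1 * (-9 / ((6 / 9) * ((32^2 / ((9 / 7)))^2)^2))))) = 5469929610697244672 / 3898119735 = 1403222574.61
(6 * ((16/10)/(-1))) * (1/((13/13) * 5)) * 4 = -192/25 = -7.68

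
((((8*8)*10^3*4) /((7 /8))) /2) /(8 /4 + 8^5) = 102400 /22939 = 4.46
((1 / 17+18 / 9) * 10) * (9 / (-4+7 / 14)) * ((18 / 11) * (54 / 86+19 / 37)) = -29419200 / 297517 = -98.88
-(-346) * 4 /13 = 1384 /13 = 106.46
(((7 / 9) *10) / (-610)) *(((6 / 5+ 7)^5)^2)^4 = -227223010108023999780336455774229848582956714905647730738438187207 / 4993125912733376026153564453125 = -45507166067766114680756280000000000.00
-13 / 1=-13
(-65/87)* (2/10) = -13/87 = -0.15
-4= -4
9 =9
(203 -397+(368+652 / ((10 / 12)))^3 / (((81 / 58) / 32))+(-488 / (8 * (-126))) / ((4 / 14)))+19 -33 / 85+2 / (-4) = 24018369101429239 / 688500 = 34885067685.45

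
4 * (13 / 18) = 26 / 9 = 2.89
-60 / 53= -1.13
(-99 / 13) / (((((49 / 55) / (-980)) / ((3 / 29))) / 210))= 68607000 / 377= 181981.43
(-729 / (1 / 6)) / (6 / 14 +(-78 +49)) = 15309 / 100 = 153.09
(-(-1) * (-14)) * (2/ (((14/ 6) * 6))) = -2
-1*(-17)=17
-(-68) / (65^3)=68 / 274625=0.00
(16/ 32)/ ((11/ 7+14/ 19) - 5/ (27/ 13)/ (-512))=919296/ 4252613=0.22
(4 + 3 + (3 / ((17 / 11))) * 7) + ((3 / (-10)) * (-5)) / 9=2117 / 102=20.75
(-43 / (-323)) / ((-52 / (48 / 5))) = -516 / 20995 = -0.02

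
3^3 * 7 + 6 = 195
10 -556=-546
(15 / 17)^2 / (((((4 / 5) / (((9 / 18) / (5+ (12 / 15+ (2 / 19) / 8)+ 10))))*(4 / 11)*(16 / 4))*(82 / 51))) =1175625 / 89349824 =0.01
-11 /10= -1.10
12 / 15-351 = -1751 / 5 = -350.20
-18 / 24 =-3 / 4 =-0.75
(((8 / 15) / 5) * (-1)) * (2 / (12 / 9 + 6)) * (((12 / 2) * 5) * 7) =-336 / 55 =-6.11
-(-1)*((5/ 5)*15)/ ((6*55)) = 1/ 22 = 0.05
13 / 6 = 2.17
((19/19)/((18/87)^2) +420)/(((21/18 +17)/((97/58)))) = 1548217/37932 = 40.82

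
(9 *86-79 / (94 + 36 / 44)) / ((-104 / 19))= -15321847 / 108472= -141.25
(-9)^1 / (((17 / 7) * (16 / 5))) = -315 / 272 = -1.16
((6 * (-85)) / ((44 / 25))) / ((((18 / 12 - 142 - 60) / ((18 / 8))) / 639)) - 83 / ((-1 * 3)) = 111452327 / 52932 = 2105.58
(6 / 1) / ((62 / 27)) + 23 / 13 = 1766 / 403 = 4.38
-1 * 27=-27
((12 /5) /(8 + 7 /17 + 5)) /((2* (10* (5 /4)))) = 17 /2375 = 0.01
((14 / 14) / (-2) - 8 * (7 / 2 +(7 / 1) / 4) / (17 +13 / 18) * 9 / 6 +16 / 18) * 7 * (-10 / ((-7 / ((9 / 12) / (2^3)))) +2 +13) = -10271135 / 30624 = -335.39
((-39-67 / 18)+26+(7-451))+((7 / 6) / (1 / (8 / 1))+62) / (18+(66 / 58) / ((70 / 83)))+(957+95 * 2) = 54202223 / 78558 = 689.96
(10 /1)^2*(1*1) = 100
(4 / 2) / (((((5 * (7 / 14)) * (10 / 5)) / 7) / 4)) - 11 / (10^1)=101 / 10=10.10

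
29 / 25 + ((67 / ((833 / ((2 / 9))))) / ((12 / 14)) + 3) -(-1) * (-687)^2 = 37911245752 / 80325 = 471973.18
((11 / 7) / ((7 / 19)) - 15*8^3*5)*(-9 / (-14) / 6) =-5644173 / 1372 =-4113.83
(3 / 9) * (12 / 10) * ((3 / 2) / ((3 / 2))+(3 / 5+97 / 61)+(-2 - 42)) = -24894 / 1525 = -16.32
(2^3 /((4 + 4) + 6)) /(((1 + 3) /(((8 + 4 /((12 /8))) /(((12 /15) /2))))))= 80 /21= 3.81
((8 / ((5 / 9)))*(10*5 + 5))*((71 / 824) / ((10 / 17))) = 119493 / 1030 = 116.01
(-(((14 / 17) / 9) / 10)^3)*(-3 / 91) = 49 / 1940020875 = 0.00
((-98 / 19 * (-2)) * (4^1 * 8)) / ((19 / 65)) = 407680 / 361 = 1129.31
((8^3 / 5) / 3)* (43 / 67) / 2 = 11008 / 1005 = 10.95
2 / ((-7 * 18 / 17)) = -17 / 63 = -0.27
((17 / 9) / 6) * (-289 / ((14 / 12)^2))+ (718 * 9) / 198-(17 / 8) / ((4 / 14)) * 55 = -11468273 / 25872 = -443.27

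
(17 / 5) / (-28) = -17 / 140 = -0.12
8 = 8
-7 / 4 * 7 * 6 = -147 / 2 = -73.50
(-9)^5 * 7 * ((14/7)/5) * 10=-1653372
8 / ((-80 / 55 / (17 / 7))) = -187 / 14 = -13.36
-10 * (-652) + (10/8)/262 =6832965/1048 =6520.00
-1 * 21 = -21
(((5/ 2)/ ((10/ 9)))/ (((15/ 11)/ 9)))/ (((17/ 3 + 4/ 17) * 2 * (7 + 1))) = 15147/ 96320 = 0.16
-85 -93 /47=-4088 /47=-86.98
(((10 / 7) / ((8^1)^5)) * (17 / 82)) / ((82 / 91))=1105 / 110166016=0.00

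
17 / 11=1.55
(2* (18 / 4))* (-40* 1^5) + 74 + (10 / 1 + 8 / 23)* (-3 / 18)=-19853 / 69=-287.72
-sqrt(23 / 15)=-sqrt(345) / 15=-1.24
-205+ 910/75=-2893/15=-192.87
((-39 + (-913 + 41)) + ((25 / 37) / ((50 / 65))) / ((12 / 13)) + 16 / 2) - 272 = -1042555 / 888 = -1174.05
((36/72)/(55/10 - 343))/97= -1/65475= -0.00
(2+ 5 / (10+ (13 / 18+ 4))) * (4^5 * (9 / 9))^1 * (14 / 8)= 222208 / 53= 4192.60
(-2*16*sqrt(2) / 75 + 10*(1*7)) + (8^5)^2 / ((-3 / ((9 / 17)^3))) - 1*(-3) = -53107858.24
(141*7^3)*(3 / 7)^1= 20727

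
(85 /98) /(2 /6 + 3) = 0.26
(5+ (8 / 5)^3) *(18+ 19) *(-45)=-378621 / 25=-15144.84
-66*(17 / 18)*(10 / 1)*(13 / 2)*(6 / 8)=-12155 / 4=-3038.75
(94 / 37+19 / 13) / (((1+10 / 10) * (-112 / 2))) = -275 / 7696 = -0.04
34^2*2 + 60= 2372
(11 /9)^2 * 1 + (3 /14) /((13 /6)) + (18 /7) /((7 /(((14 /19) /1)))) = 260968 /140049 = 1.86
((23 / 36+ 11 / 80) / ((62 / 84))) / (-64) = -3913 / 238080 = -0.02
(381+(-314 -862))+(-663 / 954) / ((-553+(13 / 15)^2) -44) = -11305309545 / 14220536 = -795.00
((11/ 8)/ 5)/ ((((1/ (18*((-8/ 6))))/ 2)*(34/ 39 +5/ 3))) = -26/ 5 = -5.20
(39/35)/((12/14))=13/10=1.30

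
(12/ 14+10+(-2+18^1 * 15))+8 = 2008/ 7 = 286.86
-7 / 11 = -0.64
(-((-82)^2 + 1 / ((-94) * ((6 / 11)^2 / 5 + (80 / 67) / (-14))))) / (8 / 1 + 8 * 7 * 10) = -65132471 / 5501632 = -11.84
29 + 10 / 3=97 / 3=32.33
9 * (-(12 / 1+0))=-108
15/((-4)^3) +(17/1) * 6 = 6513/64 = 101.77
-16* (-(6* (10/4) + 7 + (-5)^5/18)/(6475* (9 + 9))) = -10916/524475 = -0.02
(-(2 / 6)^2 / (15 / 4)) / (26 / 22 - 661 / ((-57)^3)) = -75449 / 3018475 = -0.02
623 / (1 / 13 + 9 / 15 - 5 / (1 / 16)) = -40495 / 5156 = -7.85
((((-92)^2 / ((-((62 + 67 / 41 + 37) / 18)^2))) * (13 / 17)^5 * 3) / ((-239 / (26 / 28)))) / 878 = 4172052494300652 / 4438165816019087551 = 0.00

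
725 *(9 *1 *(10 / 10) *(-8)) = -52200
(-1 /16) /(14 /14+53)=-1 /864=-0.00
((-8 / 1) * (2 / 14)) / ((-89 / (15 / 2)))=60 / 623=0.10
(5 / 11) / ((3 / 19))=95 / 33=2.88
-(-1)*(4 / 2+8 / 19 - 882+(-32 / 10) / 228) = -250684 / 285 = -879.59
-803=-803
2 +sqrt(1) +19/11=52/11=4.73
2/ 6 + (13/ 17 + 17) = 923/ 51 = 18.10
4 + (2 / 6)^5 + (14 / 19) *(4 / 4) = 21889 / 4617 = 4.74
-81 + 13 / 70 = -5657 / 70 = -80.81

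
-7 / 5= -1.40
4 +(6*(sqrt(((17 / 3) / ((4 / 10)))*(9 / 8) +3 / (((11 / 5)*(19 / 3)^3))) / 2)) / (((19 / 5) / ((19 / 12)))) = 4 +175*sqrt(3283599) / 63536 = 8.99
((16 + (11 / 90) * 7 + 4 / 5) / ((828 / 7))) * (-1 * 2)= -11123 / 37260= -0.30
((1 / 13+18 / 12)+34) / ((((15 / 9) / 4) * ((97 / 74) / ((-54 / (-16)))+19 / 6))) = 2217780 / 92339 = 24.02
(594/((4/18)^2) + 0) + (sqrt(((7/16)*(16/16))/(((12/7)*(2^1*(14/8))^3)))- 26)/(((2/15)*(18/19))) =95*sqrt(42)/1008 + 35468/3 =11823.28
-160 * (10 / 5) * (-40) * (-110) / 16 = -88000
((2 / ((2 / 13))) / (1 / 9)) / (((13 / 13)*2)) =117 / 2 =58.50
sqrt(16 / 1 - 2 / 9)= 3.97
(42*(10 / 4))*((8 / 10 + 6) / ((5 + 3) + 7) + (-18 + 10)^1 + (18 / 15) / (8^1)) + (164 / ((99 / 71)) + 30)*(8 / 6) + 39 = -3212521 / 5940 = -540.83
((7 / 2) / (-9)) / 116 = -7 / 2088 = -0.00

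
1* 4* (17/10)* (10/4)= 17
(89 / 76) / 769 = 89 / 58444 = 0.00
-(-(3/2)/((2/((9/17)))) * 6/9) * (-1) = -9/34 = -0.26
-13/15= -0.87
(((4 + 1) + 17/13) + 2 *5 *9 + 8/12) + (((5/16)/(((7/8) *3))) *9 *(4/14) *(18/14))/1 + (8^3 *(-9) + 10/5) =-60311971/13377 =-4508.63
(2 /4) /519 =1 /1038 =0.00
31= 31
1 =1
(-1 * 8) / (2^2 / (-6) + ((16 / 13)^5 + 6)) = -1113879 / 1135802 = -0.98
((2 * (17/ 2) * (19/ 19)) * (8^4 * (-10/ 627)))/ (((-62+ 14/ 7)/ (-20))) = -696320/ 1881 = -370.19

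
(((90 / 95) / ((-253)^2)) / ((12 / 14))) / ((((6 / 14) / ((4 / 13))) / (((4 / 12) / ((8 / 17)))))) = 0.00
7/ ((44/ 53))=371/ 44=8.43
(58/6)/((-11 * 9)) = -29/297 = -0.10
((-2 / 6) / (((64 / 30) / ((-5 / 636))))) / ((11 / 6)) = 25 / 37312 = 0.00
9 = 9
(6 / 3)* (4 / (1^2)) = 8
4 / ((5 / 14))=56 / 5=11.20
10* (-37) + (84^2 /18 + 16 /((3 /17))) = 338 /3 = 112.67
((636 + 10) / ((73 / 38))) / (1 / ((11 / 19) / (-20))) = -3553 / 365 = -9.73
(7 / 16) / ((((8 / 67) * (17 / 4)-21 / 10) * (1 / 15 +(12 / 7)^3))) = -12065025 / 224180968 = -0.05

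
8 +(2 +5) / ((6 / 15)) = 51 / 2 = 25.50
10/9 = 1.11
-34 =-34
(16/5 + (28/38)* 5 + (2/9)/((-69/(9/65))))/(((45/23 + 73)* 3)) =29330/958113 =0.03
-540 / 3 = -180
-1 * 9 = -9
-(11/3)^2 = -121/9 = -13.44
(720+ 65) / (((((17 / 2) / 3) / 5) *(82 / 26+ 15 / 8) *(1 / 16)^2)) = 626995200 / 8891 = 70520.21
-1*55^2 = -3025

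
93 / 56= 1.66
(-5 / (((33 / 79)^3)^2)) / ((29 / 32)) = -38893992883360 / 37452571101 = -1038.49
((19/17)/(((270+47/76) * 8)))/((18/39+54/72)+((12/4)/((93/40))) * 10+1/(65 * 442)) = 18912790/517098126009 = 0.00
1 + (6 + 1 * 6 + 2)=15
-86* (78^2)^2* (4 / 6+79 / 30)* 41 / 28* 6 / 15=-1076749471512 / 175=-6152854122.93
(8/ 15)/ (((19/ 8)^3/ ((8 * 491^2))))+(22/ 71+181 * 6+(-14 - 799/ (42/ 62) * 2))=3860380898096/ 51133845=75495.61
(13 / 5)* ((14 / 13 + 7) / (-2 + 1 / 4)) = -12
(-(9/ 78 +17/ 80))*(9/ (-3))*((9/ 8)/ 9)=1023/ 8320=0.12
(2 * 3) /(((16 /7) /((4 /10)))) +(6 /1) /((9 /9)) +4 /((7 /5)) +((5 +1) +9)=24.91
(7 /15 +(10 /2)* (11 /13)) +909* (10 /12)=297257 /390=762.20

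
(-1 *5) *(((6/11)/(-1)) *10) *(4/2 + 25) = 8100/11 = 736.36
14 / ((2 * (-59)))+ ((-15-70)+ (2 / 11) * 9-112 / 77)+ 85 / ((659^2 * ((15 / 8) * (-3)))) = -215453840860 / 2536635321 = -84.94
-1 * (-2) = 2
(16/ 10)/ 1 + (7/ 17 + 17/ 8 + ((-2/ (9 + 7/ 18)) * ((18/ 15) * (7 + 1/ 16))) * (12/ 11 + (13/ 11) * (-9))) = 27013507/ 1264120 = 21.37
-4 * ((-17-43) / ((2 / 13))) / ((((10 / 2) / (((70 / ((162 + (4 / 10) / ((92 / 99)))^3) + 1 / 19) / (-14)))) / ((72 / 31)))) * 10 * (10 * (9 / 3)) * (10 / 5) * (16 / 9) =-9918951324534886400 / 3412388846657259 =-2906.75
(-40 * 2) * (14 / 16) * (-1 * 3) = 210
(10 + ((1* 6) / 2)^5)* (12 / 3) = 1012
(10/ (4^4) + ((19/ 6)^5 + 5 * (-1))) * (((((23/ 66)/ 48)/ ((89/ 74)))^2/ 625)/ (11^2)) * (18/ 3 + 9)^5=35305128261455/ 307812114137088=0.11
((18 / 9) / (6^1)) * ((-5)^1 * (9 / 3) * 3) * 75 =-1125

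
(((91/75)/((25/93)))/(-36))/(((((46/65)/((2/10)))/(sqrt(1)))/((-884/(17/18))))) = 476749/14375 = 33.17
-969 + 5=-964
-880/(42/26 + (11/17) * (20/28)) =-680680/1607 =-423.57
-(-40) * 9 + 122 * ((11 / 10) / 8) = 15071 / 40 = 376.78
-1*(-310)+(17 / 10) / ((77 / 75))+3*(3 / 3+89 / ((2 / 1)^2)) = 117473 / 308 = 381.41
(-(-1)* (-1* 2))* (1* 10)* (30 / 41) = -600 / 41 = -14.63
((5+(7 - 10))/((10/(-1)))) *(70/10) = -7/5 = -1.40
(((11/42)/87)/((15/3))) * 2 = 11/9135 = 0.00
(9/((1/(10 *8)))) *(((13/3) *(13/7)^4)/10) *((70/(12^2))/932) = 1856465/959028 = 1.94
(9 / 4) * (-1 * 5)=-45 / 4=-11.25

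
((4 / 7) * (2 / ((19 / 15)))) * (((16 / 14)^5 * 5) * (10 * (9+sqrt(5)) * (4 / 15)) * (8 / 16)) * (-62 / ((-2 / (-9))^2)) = -296209612800 / 2235331-32912179200 * sqrt(5) / 2235331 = -165435.67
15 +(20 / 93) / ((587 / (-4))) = 818785 / 54591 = 15.00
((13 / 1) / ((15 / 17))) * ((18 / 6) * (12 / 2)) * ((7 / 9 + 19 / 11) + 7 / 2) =262769 / 165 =1592.54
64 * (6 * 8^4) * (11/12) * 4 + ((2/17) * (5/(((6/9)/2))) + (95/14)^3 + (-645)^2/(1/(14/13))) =3769233916067/606424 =6215509.14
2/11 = 0.18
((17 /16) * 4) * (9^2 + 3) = 357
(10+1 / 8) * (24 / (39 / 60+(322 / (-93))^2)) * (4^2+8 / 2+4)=1008819360 / 2186117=461.47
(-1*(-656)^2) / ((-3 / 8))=3442688 / 3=1147562.67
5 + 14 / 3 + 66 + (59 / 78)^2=463837 / 6084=76.24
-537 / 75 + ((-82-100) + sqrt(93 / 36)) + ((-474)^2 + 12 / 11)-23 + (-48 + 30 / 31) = sqrt(93) / 6 + 1913162586 / 8525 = 224419.51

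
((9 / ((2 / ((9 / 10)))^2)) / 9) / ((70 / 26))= 0.08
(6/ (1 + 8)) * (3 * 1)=2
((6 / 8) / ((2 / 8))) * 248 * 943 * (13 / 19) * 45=410431320 / 19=21601648.42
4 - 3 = 1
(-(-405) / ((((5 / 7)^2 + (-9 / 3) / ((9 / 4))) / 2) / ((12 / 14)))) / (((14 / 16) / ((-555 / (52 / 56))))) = 906292800 / 1573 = 576155.63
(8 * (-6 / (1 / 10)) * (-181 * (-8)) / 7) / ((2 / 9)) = -3127680 / 7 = -446811.43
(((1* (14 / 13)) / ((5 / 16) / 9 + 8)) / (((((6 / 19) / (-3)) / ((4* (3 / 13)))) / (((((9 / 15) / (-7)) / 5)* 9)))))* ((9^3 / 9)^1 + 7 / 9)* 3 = 217479168 / 4888325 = 44.49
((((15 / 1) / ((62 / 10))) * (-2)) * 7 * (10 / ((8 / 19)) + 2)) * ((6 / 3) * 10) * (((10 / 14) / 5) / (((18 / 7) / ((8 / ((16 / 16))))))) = -721000 / 93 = -7752.69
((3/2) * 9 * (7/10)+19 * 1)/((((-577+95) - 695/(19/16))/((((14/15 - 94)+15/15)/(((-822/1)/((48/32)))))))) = -14929991/3333703200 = -0.00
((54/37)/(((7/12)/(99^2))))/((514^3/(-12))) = -9526572/4396419587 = -0.00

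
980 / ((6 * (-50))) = -3.27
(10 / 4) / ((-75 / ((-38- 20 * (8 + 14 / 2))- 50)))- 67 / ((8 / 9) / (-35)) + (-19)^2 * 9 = 708007 / 120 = 5900.06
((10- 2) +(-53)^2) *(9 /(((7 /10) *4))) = 126765 /14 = 9054.64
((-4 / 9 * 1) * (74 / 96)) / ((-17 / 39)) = 481 / 612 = 0.79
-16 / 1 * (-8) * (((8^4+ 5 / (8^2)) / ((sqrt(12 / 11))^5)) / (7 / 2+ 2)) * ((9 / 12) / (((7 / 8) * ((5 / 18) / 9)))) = 25952751 * sqrt(33) / 70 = 2129817.20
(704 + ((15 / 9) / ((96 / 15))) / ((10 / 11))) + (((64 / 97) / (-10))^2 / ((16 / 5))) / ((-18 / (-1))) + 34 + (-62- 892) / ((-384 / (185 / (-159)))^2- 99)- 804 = -737000084569888963 / 11213862564847680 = -65.72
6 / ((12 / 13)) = 13 / 2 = 6.50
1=1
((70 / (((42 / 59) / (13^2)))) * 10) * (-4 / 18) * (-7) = 6979700 / 27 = 258507.41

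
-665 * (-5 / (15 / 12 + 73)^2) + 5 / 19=1451845 / 1675971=0.87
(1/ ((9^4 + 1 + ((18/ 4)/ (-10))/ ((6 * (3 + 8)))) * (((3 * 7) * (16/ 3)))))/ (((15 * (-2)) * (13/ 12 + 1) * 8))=-11/ 4042187800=-0.00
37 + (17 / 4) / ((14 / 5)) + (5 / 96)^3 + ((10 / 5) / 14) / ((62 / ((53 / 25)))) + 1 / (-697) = 18409872850259 / 477912268800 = 38.52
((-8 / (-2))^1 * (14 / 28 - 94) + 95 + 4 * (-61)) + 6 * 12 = -451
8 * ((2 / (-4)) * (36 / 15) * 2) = -96 / 5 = -19.20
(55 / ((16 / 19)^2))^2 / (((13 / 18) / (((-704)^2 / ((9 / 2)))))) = 47700744025 / 52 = 917322000.48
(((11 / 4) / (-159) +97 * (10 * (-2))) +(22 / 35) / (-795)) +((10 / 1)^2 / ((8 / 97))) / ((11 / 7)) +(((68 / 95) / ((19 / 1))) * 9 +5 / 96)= -4129916585299 / 3535778400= -1168.04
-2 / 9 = -0.22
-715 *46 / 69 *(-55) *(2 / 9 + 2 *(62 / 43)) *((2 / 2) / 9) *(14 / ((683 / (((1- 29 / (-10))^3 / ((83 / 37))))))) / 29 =537938980579 / 3181103235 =169.10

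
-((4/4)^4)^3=-1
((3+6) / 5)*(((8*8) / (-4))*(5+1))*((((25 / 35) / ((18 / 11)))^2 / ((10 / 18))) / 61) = -0.97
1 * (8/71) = 8/71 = 0.11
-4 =-4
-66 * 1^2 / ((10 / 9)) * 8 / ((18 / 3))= -396 / 5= -79.20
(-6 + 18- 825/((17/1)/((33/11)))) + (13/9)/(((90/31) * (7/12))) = -2132393/16065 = -132.74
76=76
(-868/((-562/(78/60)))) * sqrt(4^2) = 11284/1405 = 8.03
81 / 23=3.52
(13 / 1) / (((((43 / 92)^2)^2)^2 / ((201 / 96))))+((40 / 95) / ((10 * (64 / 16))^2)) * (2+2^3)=53082881260409695841 / 4441516105488380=11951.52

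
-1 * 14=-14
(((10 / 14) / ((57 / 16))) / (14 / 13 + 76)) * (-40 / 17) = -20800 / 3398283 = -0.01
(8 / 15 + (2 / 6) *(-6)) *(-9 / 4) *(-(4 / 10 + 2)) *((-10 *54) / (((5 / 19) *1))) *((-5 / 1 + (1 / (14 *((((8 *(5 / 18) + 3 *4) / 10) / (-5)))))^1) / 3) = -15930189 / 560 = -28446.77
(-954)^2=910116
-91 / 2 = -45.50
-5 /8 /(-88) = 5 /704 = 0.01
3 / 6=1 / 2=0.50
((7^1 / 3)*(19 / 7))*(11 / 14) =209 / 42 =4.98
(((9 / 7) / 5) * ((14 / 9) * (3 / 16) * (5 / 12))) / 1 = 0.03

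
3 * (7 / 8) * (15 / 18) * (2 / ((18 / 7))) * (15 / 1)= 1225 / 48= 25.52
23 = 23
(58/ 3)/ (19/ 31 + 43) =899/ 2028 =0.44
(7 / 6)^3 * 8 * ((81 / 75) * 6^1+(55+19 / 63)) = 4767994 / 6075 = 784.85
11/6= 1.83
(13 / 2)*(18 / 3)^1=39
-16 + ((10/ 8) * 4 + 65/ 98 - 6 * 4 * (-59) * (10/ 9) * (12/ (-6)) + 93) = -900817/ 294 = -3064.00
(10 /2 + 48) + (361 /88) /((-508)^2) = 1203610857 /22709632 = 53.00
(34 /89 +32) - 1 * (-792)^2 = -55823614 /89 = -627231.62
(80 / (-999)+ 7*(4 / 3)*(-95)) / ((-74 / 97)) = 42964210 / 36963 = 1162.36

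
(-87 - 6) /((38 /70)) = -3255 /19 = -171.32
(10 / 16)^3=125 / 512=0.24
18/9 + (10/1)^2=102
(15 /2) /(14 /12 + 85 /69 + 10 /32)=8280 /2993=2.77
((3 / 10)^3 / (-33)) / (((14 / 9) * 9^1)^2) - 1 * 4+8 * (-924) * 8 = -127505840009 / 2156000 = -59140.00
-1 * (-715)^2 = -511225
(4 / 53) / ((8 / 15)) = 15 / 106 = 0.14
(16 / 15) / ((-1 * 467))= -0.00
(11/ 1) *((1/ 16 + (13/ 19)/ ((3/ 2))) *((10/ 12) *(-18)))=-26015/ 304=-85.58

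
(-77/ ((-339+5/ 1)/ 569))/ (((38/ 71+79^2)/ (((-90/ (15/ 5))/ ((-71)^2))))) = -93885/ 750631099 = -0.00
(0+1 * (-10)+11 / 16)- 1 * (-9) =-5 / 16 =-0.31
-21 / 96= -7 / 32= -0.22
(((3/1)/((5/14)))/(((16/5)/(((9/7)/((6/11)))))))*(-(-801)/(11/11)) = 4956.19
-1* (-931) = 931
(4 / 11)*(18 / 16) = 9 / 22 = 0.41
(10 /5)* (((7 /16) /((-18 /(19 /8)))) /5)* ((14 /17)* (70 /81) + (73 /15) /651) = -20414911 /1229385600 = -0.02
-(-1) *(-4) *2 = -8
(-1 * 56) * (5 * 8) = -2240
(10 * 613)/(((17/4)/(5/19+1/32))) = 548635/1292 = 424.64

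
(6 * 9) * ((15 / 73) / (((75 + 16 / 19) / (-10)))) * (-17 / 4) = 654075 / 105193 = 6.22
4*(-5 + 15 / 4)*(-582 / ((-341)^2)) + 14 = 1630844 / 116281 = 14.03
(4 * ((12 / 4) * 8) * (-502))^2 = 2322468864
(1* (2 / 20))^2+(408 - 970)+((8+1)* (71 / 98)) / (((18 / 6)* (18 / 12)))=-2746651 / 4900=-560.54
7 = 7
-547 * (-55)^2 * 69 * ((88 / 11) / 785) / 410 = -18267612 / 6437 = -2837.91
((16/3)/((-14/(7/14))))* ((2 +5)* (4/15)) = -16/45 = -0.36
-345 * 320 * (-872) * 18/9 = 192537600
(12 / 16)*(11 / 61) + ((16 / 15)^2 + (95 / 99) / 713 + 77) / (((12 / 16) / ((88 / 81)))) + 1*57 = 540037396813 / 3170639700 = 170.32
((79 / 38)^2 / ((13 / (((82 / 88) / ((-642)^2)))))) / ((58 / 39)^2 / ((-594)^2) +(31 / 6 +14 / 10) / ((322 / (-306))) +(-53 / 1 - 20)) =-21473235418635 / 2263805961920613661664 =-0.00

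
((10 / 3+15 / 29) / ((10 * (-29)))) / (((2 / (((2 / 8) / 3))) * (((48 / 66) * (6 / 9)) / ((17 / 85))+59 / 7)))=-5159 / 101202576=-0.00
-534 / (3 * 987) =-178 / 987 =-0.18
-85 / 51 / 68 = -5 / 204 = -0.02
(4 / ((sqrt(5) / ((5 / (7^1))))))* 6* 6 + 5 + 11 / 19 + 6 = 220 / 19 + 144* sqrt(5) / 7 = 57.58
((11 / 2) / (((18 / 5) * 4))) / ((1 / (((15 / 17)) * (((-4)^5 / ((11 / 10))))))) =-16000 / 51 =-313.73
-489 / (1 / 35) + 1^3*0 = -17115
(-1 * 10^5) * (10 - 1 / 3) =-2900000 / 3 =-966666.67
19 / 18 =1.06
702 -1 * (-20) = 722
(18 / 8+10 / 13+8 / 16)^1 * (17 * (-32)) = -24888 / 13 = -1914.46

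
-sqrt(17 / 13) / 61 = -sqrt(221) / 793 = -0.02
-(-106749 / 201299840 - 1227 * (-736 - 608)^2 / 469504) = 4720.67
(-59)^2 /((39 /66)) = 76582 /13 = 5890.92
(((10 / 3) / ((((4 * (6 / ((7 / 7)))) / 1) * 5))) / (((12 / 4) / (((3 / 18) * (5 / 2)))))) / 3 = 5 / 3888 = 0.00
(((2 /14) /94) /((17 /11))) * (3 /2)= 33 /22372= 0.00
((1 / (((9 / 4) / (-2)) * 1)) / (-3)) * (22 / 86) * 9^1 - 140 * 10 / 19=-178928 / 2451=-73.00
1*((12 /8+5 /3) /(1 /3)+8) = 35 /2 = 17.50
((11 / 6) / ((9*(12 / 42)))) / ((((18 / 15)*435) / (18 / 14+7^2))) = 484 / 7047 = 0.07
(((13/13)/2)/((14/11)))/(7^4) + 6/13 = 403511/873964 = 0.46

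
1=1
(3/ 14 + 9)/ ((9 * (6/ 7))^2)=0.15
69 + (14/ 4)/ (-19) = 2615/ 38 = 68.82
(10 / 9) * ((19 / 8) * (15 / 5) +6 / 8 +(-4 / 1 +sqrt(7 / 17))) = 10 * sqrt(119) / 153 +155 / 36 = 5.02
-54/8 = -6.75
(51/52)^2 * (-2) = -2601/1352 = -1.92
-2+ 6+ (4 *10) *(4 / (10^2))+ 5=53 / 5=10.60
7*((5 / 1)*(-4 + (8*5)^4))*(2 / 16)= 22399965 / 2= 11199982.50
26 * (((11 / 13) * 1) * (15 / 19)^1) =330 / 19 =17.37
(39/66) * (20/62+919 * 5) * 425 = 787063875/682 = 1154052.60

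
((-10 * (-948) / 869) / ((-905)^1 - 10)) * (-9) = 72 / 671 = 0.11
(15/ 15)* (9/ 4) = 9/ 4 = 2.25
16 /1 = 16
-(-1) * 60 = 60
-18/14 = -9/7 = -1.29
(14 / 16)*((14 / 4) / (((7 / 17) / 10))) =595 / 8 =74.38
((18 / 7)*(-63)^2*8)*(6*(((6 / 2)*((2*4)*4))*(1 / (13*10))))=23514624 / 65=361763.45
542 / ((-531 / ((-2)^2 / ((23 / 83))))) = -179944 / 12213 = -14.73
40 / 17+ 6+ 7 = 261 / 17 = 15.35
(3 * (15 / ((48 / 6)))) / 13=45 / 104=0.43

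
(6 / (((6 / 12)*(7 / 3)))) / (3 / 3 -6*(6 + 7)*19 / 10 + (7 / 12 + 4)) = -2160 / 59899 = -0.04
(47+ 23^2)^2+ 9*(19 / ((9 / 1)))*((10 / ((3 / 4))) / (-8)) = 995233 / 3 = 331744.33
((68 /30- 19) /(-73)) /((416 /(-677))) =-169927 /455520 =-0.37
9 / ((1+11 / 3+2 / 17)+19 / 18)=2754 / 1787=1.54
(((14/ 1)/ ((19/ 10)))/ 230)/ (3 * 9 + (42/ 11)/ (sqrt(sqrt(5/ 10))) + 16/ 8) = 14/ (437 * (42 * 2^(1/ 4)/ 11 + 29)) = 0.00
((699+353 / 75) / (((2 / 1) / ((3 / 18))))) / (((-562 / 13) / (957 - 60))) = -102574043 / 84300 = -1216.77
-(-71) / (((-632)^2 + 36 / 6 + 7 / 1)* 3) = 71 / 1198311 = 0.00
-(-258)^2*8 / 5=-532512 / 5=-106502.40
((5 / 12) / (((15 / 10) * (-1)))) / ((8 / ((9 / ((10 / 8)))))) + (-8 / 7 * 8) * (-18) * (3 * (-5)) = -69127 / 28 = -2468.82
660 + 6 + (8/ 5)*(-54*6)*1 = 738/ 5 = 147.60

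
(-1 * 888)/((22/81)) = -35964/11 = -3269.45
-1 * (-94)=94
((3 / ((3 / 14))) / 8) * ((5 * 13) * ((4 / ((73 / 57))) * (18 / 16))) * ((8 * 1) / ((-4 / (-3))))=700245 / 292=2398.10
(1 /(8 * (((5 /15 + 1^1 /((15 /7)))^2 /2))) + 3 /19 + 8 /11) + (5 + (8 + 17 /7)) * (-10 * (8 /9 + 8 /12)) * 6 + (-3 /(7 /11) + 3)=-134871137 /93632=-1440.44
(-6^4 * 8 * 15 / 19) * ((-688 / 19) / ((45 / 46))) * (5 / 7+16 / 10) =8859414528 / 12635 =701180.41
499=499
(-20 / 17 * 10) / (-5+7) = -100 / 17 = -5.88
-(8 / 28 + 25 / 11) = -197 / 77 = -2.56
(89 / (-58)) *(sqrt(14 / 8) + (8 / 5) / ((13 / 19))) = -6764 / 1885 - 89 *sqrt(7) / 116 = -5.62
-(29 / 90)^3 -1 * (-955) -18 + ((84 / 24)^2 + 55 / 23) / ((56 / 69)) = 19493597233 / 20412000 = 955.01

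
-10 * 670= -6700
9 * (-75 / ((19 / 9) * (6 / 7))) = -14175 / 38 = -373.03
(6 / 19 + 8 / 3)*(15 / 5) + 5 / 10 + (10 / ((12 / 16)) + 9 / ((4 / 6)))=36.28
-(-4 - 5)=9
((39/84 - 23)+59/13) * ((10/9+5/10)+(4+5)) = -1251241/6552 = -190.97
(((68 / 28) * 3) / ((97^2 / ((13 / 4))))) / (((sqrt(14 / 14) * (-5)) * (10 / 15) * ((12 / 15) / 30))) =-0.03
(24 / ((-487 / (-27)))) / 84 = 0.02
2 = 2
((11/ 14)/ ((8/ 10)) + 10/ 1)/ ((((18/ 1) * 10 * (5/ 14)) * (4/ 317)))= 12997/ 960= 13.54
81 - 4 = 77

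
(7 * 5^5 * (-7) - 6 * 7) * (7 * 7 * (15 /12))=-37525915 /4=-9381478.75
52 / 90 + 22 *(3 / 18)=191 / 45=4.24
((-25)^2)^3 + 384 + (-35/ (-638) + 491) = 155762277035/ 638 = 244141500.05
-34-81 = -115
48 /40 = 6 /5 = 1.20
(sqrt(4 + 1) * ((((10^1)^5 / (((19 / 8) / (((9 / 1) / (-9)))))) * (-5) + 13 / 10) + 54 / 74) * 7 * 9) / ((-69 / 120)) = -372963595788 * sqrt(5) / 16169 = -51578449.71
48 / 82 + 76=3140 / 41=76.59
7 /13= 0.54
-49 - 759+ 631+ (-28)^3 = -22129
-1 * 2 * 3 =-6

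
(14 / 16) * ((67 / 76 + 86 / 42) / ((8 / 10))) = 23375 / 7296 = 3.20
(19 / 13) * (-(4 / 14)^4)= -304 / 31213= -0.01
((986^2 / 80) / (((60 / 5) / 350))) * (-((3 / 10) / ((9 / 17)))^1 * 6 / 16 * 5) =-376599.36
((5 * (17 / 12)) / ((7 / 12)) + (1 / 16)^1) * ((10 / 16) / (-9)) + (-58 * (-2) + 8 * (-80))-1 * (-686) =1299533 / 8064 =161.15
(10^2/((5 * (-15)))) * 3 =-4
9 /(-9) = -1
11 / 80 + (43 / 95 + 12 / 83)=92691 / 126160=0.73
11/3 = 3.67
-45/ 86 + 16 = 1331/ 86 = 15.48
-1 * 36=-36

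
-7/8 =-0.88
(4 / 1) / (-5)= -4 / 5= -0.80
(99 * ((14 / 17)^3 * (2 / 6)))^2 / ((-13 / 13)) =-8199664704 / 24137569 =-339.71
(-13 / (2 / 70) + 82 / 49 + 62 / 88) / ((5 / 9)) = -8782677 / 10780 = -814.72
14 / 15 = 0.93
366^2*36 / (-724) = -1205604 / 181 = -6660.80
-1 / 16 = -0.06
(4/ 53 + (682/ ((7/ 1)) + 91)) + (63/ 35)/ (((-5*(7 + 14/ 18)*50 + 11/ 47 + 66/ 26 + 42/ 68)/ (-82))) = 18136021391549/ 96171456605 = 188.58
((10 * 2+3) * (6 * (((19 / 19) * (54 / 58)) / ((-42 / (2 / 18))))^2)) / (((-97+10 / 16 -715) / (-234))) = 64584 / 267487619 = 0.00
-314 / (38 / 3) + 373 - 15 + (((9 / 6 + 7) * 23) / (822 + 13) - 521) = -5951131 / 31730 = -187.56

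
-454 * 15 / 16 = -3405 / 8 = -425.62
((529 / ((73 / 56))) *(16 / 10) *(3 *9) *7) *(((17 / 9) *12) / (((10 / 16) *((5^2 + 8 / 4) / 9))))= 2707396608 / 1825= 1483504.99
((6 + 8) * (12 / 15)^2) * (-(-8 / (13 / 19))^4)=-119570038784 / 714025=-167459.18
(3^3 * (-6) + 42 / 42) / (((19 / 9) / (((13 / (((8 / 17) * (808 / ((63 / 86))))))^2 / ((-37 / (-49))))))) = -13763538808929 / 217247567822848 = -0.06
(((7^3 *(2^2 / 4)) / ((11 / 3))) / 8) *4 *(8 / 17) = 4116 / 187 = 22.01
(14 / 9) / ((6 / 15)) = 35 / 9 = 3.89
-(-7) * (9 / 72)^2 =7 / 64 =0.11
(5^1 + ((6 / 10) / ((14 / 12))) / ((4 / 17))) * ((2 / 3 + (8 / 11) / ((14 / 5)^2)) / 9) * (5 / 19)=308842 / 1935549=0.16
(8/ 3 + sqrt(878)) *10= 80/ 3 + 10 *sqrt(878)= 322.98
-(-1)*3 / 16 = 3 / 16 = 0.19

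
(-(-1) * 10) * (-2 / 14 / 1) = -1.43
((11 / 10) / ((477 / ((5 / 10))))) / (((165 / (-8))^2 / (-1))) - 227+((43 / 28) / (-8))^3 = -227.01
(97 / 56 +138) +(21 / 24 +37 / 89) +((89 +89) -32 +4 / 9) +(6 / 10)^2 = 161384777 / 560700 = 287.83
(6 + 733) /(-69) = -739 /69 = -10.71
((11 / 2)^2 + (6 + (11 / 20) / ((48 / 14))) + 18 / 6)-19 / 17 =312469 / 8160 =38.29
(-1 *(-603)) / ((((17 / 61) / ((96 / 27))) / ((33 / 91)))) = 4315872 / 1547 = 2789.83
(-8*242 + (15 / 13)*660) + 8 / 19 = -289988 / 247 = -1174.04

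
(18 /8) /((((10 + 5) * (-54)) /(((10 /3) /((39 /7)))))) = -7 /4212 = -0.00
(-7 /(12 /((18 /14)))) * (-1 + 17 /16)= -3 /64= -0.05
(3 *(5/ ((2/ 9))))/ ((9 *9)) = 5/ 6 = 0.83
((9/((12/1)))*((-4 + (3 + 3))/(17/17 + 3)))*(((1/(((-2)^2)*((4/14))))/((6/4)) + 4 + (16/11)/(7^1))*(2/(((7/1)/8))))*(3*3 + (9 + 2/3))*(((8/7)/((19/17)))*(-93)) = -3929312/539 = -7290.00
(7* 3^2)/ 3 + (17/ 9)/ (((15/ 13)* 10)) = 28571/ 1350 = 21.16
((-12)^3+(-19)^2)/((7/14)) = -2734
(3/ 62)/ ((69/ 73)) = 73/ 1426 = 0.05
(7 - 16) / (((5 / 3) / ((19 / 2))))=-513 / 10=-51.30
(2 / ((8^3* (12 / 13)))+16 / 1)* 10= 245825 / 1536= 160.04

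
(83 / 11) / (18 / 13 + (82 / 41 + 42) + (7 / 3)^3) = 29133 / 224279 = 0.13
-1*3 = -3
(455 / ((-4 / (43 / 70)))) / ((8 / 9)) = -5031 / 64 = -78.61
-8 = -8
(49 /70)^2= 49 /100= 0.49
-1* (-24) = 24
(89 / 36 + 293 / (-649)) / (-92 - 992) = -47213 / 25326576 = -0.00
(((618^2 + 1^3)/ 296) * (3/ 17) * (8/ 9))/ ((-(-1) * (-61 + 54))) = -381925/ 13209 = -28.91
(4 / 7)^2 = 16 / 49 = 0.33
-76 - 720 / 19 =-2164 / 19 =-113.89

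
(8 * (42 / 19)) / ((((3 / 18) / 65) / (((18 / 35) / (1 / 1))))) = 67392 / 19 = 3546.95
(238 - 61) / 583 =177 / 583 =0.30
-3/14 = -0.21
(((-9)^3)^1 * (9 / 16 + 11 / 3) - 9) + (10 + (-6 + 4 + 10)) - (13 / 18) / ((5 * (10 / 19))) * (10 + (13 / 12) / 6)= -199380301 / 64800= -3076.86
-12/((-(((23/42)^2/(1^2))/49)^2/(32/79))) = 2868933924864/22107439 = 129772.33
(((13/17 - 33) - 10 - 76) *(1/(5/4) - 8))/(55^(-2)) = 43777800/17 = 2575164.71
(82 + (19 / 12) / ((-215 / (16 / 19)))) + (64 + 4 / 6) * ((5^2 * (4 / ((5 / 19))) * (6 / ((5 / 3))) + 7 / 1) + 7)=57696106 / 645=89451.33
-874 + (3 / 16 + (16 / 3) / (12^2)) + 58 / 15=-1879003 / 2160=-869.91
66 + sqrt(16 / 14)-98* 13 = -1208 + 2* sqrt(14) / 7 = -1206.93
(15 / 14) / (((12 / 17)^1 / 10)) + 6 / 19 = 8243 / 532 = 15.49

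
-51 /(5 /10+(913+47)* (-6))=102 /11519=0.01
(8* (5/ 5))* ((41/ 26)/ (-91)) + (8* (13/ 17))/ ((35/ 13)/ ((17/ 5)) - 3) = -209931/ 72163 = -2.91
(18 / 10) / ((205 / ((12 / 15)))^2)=144 / 5253125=0.00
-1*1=-1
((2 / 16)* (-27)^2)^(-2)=64 / 531441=0.00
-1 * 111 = -111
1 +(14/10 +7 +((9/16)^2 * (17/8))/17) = 96661/10240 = 9.44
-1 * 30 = -30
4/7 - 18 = -122/7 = -17.43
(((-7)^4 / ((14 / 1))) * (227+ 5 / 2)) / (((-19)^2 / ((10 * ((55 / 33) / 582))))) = 437325 / 140068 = 3.12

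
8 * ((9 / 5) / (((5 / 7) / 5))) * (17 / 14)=612 / 5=122.40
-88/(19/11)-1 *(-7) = -835/19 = -43.95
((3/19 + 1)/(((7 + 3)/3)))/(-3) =-11/95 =-0.12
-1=-1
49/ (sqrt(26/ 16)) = 98 *sqrt(26)/ 13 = 38.44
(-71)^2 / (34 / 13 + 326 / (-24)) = -786396 / 1711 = -459.61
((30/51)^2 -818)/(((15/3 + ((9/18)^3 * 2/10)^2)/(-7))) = 378083200/330327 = 1144.57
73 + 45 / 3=88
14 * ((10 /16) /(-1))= -35 /4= -8.75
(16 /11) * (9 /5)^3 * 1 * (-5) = -11664 /275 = -42.41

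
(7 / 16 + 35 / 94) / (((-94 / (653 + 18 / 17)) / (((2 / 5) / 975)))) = -2257157 / 976378000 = -0.00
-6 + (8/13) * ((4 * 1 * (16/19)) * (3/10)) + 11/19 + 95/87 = -398324/107445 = -3.71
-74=-74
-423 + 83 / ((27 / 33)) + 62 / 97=-280160 / 873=-320.92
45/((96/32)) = 15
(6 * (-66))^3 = -62099136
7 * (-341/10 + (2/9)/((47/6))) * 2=-336287/705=-477.00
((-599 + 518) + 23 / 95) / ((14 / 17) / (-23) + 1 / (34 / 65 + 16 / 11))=-4241649328 / 24678055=-171.88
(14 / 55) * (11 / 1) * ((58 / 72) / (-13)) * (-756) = 8526 / 65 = 131.17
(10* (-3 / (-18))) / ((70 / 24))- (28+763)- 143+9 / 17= -111015 / 119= -932.90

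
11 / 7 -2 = -3 / 7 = -0.43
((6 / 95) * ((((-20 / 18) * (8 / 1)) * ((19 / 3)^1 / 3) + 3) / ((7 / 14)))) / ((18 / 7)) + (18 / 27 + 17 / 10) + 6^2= 37.59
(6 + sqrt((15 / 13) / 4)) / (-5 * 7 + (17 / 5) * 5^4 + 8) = 0.00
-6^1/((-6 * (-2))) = -1/2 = -0.50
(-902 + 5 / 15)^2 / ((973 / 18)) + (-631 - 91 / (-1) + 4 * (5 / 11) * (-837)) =138906910 / 10703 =12978.32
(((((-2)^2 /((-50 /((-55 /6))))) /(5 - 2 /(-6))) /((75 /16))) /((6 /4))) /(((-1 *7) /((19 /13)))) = -418 /102375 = -0.00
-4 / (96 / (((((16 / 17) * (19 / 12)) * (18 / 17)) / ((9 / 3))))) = -19 / 867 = -0.02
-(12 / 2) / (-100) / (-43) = -3 / 2150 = -0.00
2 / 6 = 1 / 3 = 0.33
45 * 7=315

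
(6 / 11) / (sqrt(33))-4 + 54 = 2 * sqrt(33) / 121 + 50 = 50.09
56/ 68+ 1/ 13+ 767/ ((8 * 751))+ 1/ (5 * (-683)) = 4660485317/ 4534327720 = 1.03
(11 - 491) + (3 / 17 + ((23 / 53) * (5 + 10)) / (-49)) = -21189594 / 44149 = -479.96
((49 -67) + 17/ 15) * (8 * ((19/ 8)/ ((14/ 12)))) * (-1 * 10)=19228/ 7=2746.86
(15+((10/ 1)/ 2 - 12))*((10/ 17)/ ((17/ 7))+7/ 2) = 8652/ 289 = 29.94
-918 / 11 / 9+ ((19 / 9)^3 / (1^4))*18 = 142636 / 891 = 160.09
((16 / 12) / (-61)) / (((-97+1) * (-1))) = -1 / 4392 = -0.00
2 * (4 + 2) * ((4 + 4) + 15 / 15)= 108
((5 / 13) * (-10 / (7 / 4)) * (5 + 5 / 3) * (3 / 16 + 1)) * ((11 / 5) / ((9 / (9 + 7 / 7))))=-104500 / 2457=-42.53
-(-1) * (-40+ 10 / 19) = -750 / 19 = -39.47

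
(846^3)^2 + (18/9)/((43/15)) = 366625086314181696.70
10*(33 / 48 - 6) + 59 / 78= -16339 / 312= -52.37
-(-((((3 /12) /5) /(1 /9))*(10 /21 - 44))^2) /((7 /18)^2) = 2536.46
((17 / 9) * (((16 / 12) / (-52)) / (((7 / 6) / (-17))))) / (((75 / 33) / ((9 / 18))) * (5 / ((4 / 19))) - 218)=-12716 / 1982799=-0.01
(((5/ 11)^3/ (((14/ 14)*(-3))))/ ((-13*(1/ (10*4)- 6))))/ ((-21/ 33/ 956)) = 0.61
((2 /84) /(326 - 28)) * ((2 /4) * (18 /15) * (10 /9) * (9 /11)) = 1 /22946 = 0.00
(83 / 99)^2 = 6889 / 9801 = 0.70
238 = 238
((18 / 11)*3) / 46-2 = -479 / 253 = -1.89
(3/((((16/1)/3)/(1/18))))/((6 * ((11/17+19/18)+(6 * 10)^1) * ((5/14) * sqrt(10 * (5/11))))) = 357 * sqrt(22)/15104800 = 0.00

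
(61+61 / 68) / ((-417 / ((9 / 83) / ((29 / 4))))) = -12627 / 5687741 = -0.00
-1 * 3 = -3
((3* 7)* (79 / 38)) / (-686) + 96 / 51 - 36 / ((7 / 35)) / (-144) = 97137 / 31654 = 3.07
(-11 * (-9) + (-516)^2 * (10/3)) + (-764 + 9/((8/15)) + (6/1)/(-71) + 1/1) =503743745/568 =886872.79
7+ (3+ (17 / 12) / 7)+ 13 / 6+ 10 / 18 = 12.92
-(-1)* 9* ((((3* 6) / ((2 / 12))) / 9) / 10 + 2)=144 / 5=28.80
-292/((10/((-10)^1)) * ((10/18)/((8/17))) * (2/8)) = 84096/85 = 989.36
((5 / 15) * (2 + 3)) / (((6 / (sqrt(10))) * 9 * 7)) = 5 * sqrt(10) / 1134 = 0.01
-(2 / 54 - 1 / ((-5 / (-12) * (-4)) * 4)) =-101 / 540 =-0.19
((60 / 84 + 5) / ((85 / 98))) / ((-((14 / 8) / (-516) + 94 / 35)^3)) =-42223208767488000 / 123684495803101187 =-0.34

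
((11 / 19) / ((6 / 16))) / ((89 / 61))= 5368 / 5073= 1.06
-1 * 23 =-23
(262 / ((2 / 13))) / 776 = 1703 / 776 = 2.19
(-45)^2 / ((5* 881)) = 405 / 881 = 0.46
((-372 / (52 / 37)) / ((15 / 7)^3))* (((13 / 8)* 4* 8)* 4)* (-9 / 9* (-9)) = -6294736 / 125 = -50357.89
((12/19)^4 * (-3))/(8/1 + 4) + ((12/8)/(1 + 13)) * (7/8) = 225075/4170272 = 0.05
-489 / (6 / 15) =-2445 / 2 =-1222.50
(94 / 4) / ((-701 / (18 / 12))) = -141 / 2804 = -0.05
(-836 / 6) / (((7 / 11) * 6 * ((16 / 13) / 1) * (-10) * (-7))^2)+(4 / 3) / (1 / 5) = 22123342159 / 3319142400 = 6.67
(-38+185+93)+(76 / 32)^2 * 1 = 15721 / 64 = 245.64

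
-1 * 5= -5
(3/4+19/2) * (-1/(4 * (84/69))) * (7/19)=-943/1216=-0.78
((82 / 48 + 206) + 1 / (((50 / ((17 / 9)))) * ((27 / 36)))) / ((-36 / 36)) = -1121897 / 5400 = -207.76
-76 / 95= -4 / 5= -0.80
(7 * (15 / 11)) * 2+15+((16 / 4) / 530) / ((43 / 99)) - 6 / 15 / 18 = 38452658 / 1128105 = 34.09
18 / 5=3.60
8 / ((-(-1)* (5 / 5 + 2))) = 8 / 3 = 2.67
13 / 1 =13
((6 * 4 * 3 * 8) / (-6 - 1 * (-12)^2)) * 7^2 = -4704 / 25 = -188.16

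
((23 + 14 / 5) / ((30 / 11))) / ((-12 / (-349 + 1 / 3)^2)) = -129379217 / 1350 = -95836.46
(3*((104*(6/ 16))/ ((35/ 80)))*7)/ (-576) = -13/ 4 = -3.25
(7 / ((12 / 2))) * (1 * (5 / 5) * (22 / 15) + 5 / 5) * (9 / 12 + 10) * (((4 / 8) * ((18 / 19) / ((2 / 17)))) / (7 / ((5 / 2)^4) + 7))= 3380875 / 194864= 17.35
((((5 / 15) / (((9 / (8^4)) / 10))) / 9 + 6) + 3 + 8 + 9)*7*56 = 18532976 / 243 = 76267.39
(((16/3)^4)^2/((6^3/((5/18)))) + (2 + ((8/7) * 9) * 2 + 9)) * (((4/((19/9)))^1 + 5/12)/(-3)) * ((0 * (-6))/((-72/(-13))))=0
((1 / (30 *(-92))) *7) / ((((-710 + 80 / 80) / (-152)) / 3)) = -0.00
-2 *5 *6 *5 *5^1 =-1500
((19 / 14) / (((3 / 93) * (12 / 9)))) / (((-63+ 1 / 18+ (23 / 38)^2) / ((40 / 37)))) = -22963932 / 42127127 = -0.55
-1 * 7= -7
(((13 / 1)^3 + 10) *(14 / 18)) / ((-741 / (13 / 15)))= -15449 / 7695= -2.01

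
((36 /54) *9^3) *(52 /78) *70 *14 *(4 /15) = 84672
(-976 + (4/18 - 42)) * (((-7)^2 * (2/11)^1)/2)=-448840/99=-4533.74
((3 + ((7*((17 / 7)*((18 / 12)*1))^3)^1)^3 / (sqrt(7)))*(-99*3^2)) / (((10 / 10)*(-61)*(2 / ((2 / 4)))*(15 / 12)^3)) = 42768 / 7625 + 2079741169223591841*sqrt(7) / 200944492000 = 27383079.76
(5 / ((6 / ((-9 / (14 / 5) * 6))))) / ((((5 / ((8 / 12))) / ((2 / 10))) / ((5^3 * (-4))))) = 1500 / 7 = 214.29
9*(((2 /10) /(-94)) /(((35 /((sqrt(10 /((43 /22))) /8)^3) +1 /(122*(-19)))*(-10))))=4627887 /13432747808166265330 +853939851072*sqrt(2365) /33581869520415663325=0.00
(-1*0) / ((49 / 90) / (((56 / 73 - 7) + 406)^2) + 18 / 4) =0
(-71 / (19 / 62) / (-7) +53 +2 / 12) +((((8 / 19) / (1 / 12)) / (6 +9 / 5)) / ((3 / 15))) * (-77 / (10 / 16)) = -3244613 / 10374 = -312.76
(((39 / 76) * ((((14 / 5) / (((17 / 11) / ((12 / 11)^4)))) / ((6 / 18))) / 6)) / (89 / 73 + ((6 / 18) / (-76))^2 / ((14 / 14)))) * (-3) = -847984370688 / 523435934615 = -1.62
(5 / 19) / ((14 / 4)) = 0.08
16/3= 5.33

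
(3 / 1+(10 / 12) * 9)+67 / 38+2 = 271 / 19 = 14.26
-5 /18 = -0.28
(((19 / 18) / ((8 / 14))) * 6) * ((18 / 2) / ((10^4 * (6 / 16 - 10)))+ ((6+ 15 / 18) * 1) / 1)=18744431 / 247500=75.74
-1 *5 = -5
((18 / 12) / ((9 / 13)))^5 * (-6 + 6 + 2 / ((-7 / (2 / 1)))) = -27.28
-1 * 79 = -79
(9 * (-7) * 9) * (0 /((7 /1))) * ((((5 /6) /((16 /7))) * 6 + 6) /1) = 0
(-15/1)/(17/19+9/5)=-1425/256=-5.57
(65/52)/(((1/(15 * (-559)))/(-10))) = 209625/2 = 104812.50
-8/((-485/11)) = 88/485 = 0.18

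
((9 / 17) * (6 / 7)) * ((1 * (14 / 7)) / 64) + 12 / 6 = 3835 / 1904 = 2.01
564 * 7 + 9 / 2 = 7905 / 2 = 3952.50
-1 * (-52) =52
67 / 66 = 1.02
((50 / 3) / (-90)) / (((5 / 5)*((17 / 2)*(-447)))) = 10 / 205173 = 0.00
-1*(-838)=838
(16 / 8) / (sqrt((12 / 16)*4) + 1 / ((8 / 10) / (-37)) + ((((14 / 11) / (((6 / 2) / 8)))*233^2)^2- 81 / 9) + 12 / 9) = 1288361050491386520 / 21869529521033507474929193017- 37949472*sqrt(3) / 21869529521033507474929193017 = 0.00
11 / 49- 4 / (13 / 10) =-1817 / 637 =-2.85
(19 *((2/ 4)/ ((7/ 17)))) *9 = 2907/ 14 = 207.64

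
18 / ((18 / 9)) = 9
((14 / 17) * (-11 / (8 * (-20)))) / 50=77 / 68000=0.00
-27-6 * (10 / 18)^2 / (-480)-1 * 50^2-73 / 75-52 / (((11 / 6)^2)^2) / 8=-1199461772851 / 474368400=-2528.54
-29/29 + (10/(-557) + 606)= 336975/557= 604.98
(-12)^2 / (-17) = -144 / 17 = -8.47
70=70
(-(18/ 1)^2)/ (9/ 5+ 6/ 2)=-135/ 2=-67.50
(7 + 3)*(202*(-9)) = -18180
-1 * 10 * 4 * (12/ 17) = -480/ 17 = -28.24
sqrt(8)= 2 * sqrt(2)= 2.83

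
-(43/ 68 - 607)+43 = 44157/ 68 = 649.37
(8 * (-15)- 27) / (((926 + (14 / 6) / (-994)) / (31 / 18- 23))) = 1332457 / 394475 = 3.38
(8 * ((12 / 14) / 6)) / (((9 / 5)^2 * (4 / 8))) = 400 / 567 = 0.71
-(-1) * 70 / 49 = 10 / 7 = 1.43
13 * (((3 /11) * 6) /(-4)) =-117 /22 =-5.32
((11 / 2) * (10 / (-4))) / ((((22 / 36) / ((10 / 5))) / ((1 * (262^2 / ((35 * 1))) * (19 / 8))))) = -209609.36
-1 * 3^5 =-243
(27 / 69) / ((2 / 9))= 81 / 46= 1.76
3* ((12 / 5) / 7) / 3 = 12 / 35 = 0.34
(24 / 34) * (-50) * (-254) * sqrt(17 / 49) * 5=762000 * sqrt(17) / 119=26401.74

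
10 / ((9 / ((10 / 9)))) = 100 / 81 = 1.23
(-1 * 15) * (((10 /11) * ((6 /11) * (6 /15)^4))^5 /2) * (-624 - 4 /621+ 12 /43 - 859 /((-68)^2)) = 13958722250141073408 /9049634566506861572265625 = 0.00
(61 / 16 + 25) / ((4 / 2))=461 / 32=14.41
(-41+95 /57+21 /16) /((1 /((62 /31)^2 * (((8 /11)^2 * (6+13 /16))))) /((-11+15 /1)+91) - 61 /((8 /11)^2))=75591500 /229289313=0.33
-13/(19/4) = -52/19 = -2.74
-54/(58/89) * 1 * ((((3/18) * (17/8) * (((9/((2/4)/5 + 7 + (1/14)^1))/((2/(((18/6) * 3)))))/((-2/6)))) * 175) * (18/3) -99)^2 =-1587152405921839443/467719424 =-3393385701.94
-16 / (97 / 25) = -400 / 97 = -4.12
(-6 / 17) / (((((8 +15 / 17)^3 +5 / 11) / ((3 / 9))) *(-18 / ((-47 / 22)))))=-13583 / 682146468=-0.00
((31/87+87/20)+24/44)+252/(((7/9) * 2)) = 3201199/19140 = 167.25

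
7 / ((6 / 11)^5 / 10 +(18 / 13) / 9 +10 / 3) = 2.00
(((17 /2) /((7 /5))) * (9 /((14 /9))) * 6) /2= 20655 /196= 105.38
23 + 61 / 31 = 774 / 31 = 24.97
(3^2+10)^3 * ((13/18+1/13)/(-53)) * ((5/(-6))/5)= 1282633/74412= 17.24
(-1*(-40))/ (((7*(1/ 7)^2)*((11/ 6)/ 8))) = 13440/ 11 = 1221.82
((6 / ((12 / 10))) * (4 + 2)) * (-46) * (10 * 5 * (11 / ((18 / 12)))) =-506000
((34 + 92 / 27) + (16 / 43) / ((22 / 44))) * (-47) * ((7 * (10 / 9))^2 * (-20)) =204018164000 / 94041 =2169459.75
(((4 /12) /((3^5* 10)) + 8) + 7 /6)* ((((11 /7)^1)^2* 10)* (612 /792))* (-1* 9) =-6248231 /3969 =-1574.26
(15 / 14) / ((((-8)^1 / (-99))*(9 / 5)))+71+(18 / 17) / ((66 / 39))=1654403 / 20944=78.99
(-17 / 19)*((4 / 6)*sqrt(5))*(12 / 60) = -34*sqrt(5) / 285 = -0.27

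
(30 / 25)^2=36 / 25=1.44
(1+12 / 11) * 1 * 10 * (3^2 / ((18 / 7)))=805 / 11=73.18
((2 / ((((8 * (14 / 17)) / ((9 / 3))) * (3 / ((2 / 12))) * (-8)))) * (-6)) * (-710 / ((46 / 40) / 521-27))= 15721175 / 15753752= 1.00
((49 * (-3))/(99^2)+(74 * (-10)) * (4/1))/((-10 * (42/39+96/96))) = 125714797/882090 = 142.52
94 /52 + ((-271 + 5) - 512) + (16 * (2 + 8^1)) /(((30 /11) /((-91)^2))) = 37833313 /78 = 485042.47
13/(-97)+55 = 5322/97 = 54.87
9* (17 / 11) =153 / 11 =13.91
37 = 37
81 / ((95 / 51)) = 4131 / 95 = 43.48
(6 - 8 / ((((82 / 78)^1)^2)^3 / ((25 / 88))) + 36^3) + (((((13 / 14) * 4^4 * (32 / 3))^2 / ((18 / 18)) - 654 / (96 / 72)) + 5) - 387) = 298410680414174292847 / 46085511346182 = 6475151.77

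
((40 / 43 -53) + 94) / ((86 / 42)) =37863 / 1849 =20.48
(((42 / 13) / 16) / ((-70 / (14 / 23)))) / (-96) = 7 / 382720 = 0.00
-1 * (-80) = 80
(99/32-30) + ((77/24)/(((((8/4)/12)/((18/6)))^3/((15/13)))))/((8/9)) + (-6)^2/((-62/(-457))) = 24526.77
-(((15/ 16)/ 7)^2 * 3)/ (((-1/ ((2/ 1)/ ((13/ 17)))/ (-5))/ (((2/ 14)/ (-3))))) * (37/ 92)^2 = 26182125/ 4830844928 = 0.01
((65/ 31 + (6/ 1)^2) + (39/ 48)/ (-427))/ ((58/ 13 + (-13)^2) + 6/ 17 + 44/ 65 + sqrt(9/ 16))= 8915348845/ 41011773516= 0.22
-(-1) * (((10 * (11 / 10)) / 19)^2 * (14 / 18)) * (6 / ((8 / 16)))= 3388 / 1083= 3.13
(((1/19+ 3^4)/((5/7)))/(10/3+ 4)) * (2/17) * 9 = 5292/323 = 16.38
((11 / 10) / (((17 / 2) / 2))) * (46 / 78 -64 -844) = -778558 / 3315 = -234.86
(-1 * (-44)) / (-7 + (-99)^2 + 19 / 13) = 572 / 127341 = 0.00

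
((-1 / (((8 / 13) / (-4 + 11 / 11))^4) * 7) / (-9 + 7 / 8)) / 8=1245699 / 20480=60.83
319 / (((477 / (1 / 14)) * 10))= 319 / 66780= 0.00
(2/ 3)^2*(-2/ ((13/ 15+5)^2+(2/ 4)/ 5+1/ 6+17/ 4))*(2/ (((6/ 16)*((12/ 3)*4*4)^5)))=-25/ 220458909696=-0.00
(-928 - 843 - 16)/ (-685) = 1787/ 685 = 2.61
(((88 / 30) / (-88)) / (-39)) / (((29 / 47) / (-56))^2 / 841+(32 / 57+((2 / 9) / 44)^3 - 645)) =-7095098834208 / 5349655973312015495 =-0.00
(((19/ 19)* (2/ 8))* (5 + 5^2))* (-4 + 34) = 225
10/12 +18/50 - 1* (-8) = 1379/150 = 9.19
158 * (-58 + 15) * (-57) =387258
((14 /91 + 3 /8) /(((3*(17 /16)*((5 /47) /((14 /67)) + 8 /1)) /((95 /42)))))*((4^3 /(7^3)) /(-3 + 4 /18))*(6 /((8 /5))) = -428640 /38583727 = -0.01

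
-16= -16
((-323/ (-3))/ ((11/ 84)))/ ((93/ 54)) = 162792/ 341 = 477.40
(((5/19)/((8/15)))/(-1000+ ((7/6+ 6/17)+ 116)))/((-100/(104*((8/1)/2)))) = 3978/1710247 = 0.00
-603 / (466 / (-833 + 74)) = 457677 / 466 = 982.14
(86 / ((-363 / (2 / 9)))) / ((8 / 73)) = -3139 / 6534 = -0.48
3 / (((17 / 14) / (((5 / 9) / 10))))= 7 / 51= 0.14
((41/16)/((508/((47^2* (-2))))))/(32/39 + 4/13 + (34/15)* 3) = -17660955/6282944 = -2.81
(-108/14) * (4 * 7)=-216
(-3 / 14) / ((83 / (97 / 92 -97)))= 0.25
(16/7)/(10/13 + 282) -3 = -19247/6433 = -2.99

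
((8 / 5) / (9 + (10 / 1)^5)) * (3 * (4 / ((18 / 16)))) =256 / 1500135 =0.00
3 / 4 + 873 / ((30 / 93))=54141 / 20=2707.05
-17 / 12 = -1.42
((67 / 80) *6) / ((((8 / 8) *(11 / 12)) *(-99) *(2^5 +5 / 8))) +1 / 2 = 157369 / 315810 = 0.50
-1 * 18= -18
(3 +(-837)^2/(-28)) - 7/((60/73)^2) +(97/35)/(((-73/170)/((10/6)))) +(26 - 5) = -46022082733/1839600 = -25017.44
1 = 1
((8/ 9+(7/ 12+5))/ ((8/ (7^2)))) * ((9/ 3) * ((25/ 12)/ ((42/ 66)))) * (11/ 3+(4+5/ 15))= 3114.76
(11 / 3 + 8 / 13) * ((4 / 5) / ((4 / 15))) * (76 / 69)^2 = 964592 / 61893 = 15.58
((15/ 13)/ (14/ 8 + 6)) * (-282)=-16920/ 403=-41.99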